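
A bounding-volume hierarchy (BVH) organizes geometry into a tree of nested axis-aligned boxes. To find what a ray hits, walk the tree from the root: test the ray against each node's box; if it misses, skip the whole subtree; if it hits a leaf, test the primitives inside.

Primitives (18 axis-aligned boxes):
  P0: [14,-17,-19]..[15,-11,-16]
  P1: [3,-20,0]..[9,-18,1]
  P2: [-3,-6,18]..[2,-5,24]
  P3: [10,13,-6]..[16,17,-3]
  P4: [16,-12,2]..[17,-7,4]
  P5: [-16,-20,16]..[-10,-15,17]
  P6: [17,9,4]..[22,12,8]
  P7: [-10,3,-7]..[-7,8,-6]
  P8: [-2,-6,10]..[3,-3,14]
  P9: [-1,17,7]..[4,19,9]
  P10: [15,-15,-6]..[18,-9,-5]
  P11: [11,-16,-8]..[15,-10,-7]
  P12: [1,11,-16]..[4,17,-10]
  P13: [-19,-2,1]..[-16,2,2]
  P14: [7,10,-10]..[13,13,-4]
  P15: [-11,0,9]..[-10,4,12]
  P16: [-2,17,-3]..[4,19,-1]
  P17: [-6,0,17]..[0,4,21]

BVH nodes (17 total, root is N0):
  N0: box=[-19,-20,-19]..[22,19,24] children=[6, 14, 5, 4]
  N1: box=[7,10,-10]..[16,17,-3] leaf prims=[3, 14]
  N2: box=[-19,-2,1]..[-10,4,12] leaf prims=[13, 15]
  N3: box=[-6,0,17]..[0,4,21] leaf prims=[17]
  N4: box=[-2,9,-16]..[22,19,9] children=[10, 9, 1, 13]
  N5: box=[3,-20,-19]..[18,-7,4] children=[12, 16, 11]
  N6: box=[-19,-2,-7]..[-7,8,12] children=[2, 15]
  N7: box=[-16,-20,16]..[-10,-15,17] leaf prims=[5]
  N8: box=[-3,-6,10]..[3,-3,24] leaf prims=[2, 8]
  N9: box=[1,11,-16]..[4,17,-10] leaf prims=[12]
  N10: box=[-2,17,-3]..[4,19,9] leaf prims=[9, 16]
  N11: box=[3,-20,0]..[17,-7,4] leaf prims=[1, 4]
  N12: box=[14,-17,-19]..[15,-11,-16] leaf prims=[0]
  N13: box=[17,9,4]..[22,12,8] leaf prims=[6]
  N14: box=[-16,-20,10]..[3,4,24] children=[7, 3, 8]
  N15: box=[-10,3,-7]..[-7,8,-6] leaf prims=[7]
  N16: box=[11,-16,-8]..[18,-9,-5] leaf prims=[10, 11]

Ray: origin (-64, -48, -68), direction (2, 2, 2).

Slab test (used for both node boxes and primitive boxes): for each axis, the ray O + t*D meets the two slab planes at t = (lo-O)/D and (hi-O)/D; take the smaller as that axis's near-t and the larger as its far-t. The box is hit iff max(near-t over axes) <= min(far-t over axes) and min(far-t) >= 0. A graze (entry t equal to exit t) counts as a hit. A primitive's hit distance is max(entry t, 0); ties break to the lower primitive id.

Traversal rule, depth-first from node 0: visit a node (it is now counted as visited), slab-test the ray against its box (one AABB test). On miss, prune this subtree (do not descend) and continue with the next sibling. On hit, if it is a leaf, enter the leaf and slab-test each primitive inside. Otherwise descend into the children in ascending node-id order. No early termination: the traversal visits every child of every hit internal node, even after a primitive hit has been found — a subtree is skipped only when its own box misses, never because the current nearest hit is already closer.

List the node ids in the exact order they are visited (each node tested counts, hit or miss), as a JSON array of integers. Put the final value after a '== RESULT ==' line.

Walk:
N0 x:[45/2,43] y:[14,67/2] z:[49/2,46] -> hit [49/2,67/2], descend [4, 5, 6, 14]
  N4 x:[31,43] y:[57/2,67/2] z:[26,77/2] -> hit [31,67/2], descend [1, 9, 10, 13]
    N1 x:[71/2,40] y:[29,65/2] z:[29,65/2] -> miss, prune
    N9 x:[65/2,34] y:[59/2,65/2] z:[26,29] -> miss, prune
    N10 x:[31,34] y:[65/2,67/2] z:[65/2,77/2] -> hit [65/2,67/2] leaf, test {P9(miss), P16@t=65/2}
    N13 x:[81/2,43] y:[57/2,30] z:[36,38] -> miss, prune
  N5 x:[67/2,41] y:[14,41/2] z:[49/2,36] -> miss, prune
  N6 x:[45/2,57/2] y:[23,28] z:[61/2,40] -> miss, prune
  N14 x:[24,67/2] y:[14,26] z:[39,46] -> miss, prune

9 AABB tests over nodes [0, 4, 1, 9, 10, 13, 5, 6, 14]; 1 leaf entered; closest P16.

== RESULT ==
[0, 4, 1, 9, 10, 13, 5, 6, 14]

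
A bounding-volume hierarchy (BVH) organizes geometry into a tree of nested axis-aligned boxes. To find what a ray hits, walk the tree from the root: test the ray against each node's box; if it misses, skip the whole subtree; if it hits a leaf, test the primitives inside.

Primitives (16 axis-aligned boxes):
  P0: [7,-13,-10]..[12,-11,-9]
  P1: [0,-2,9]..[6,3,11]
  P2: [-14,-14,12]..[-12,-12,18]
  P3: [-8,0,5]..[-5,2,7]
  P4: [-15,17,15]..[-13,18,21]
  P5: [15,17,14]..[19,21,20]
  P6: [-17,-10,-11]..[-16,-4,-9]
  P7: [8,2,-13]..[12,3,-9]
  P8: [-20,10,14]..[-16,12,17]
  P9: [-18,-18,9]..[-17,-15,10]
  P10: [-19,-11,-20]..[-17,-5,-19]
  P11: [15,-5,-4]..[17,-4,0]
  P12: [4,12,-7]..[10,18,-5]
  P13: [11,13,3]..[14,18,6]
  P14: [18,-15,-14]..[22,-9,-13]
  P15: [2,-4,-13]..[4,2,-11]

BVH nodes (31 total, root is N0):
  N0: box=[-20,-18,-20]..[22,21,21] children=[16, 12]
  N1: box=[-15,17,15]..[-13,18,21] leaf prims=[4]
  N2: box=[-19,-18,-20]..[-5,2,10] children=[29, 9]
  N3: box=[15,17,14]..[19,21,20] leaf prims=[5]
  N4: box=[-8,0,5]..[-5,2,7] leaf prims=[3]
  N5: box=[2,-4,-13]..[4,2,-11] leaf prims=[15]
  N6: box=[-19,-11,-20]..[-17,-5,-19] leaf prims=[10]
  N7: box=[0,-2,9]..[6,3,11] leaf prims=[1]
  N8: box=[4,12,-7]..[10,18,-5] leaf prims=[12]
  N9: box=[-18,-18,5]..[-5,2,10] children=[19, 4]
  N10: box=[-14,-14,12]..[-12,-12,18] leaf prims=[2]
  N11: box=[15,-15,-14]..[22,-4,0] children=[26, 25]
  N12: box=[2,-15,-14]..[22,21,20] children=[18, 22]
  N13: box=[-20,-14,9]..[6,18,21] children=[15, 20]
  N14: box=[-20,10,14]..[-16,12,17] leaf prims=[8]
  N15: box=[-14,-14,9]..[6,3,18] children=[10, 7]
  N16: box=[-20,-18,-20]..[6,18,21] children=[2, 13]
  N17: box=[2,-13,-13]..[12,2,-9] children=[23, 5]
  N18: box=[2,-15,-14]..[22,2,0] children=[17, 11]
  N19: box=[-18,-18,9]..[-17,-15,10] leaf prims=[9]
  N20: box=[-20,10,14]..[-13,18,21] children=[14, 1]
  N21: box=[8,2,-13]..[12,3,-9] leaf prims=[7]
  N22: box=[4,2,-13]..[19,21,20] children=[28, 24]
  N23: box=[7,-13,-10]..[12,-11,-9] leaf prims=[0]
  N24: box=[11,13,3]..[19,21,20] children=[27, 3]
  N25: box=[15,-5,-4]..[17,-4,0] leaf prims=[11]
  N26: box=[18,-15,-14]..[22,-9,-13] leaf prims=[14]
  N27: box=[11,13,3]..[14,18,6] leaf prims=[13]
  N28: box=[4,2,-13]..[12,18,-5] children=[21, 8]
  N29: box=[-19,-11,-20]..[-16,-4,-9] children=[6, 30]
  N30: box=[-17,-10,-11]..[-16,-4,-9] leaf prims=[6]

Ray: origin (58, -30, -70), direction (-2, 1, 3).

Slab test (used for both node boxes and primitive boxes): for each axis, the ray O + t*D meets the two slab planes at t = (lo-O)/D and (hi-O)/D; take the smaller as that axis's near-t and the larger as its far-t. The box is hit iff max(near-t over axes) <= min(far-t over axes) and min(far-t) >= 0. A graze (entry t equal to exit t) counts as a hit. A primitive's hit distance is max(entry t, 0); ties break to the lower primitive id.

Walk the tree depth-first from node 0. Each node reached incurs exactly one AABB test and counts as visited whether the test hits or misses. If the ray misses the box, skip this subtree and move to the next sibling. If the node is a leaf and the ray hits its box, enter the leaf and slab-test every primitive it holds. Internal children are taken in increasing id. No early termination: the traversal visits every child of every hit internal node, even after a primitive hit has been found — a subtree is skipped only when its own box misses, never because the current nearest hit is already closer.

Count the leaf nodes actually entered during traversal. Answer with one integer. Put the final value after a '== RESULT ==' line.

Trace the traversal:
N0 x:[18,39] y:[12,51] z:[50/3,91/3] -> hit [18,91/3], descend [12, 16]
  N12 x:[18,28] y:[15,51] z:[56/3,30] -> hit [56/3,28], descend [18, 22]
    N18 x:[18,28] y:[15,32] z:[56/3,70/3] -> hit [56/3,70/3], descend [11, 17]
      N11 x:[18,43/2] y:[15,26] z:[56/3,70/3] -> hit [56/3,43/2], descend [25, 26]
        N25 x:[41/2,43/2] y:[25,26] z:[22,70/3] -> miss, prune
        N26 x:[18,20] y:[15,21] z:[56/3,19] -> hit [56/3,19] leaf, test {P14@t=56/3}
      N17 x:[23,28] y:[17,32] z:[19,61/3] -> miss, prune
    N22 x:[39/2,27] y:[32,51] z:[19,30] -> miss, prune
  N16 x:[26,39] y:[12,48] z:[50/3,91/3] -> hit [26,91/3], descend [2, 13]
    N2 x:[63/2,77/2] y:[12,32] z:[50/3,80/3] -> miss, prune
    N13 x:[26,39] y:[16,48] z:[79/3,91/3] -> hit [79/3,91/3], descend [15, 20]
      N15 x:[26,36] y:[16,33] z:[79/3,88/3] -> hit [79/3,88/3], descend [7, 10]
        N7 x:[26,29] y:[28,33] z:[79/3,27] -> miss, prune
        N10 x:[35,36] y:[16,18] z:[82/3,88/3] -> miss, prune
      N20 x:[71/2,39] y:[40,48] z:[28,91/3] -> miss, prune

Summary -> nodes [0, 12, 18, 11, 25, 26, 17, 22, 16, 2, 13, 15, 7, 10, 20]; box-tests=15; leaf-entries=1; first=P14

== RESULT ==
1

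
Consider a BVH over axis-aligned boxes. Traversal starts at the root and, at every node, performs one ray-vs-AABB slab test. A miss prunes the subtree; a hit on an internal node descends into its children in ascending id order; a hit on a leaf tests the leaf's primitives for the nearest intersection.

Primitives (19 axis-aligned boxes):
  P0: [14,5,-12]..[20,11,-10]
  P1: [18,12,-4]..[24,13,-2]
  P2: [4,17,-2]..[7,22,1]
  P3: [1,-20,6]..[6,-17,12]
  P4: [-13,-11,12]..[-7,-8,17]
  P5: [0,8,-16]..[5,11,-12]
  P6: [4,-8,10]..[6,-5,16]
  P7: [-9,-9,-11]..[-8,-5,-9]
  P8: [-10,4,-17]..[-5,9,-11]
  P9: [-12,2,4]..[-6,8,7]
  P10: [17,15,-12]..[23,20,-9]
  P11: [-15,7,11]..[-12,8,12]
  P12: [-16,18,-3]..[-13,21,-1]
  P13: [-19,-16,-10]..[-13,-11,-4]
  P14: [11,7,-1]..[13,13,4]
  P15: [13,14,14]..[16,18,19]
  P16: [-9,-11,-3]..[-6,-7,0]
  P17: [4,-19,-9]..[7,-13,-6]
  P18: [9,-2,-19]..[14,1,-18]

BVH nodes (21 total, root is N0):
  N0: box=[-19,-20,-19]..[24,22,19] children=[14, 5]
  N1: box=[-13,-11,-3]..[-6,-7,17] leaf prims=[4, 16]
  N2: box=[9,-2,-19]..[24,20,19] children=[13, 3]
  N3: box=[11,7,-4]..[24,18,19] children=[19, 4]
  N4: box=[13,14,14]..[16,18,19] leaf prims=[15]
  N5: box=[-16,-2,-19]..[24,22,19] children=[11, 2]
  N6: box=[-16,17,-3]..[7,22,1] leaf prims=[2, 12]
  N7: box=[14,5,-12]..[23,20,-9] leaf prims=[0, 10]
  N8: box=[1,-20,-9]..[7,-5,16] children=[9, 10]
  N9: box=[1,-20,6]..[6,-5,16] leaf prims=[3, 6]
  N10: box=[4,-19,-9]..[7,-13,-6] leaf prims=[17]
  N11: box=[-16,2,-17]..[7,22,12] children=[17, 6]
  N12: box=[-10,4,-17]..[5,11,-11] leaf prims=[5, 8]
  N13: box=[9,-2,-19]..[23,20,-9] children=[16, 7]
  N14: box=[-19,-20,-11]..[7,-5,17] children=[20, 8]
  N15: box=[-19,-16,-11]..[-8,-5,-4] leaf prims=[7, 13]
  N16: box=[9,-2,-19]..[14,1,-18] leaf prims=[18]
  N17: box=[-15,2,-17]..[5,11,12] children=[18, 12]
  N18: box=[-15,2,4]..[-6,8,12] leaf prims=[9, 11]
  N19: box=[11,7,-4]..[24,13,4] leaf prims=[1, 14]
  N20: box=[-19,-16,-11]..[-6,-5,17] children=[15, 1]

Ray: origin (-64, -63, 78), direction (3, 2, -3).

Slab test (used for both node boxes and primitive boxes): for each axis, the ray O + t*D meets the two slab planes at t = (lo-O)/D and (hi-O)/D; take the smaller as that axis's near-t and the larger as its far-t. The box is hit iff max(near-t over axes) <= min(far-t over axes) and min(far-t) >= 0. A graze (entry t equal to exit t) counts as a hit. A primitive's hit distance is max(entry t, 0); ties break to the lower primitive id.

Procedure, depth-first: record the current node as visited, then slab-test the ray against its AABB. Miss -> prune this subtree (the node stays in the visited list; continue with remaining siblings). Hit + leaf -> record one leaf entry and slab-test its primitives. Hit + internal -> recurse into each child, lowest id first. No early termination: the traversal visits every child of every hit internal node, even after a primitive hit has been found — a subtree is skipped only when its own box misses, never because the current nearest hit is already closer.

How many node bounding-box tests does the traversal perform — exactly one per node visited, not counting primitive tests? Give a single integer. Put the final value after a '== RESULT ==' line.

Traverse from the root:
N0 x:[15,88/3] y:[43/2,85/2] z:[59/3,97/3] -> hit [43/2,88/3], descend [5, 14]
  N5 x:[16,88/3] y:[61/2,85/2] z:[59/3,97/3] -> miss, prune
  N14 x:[15,71/3] y:[43/2,29] z:[61/3,89/3] -> hit [43/2,71/3], descend [8, 20]
    N8 x:[65/3,71/3] y:[43/2,29] z:[62/3,29] -> hit [65/3,71/3], descend [9, 10]
      N9 x:[65/3,70/3] y:[43/2,29] z:[62/3,24] -> hit [65/3,70/3] leaf, test {P3@t=22, P6(miss)}
      N10 x:[68/3,71/3] y:[22,25] z:[28,29] -> miss, prune
    N20 x:[15,58/3] y:[47/2,29] z:[61/3,89/3] -> miss, prune

Visited [0, 5, 14, 8, 9, 10, 20]. Tests: 7 box, 1 leaf. Nearest: P3.

== RESULT ==
7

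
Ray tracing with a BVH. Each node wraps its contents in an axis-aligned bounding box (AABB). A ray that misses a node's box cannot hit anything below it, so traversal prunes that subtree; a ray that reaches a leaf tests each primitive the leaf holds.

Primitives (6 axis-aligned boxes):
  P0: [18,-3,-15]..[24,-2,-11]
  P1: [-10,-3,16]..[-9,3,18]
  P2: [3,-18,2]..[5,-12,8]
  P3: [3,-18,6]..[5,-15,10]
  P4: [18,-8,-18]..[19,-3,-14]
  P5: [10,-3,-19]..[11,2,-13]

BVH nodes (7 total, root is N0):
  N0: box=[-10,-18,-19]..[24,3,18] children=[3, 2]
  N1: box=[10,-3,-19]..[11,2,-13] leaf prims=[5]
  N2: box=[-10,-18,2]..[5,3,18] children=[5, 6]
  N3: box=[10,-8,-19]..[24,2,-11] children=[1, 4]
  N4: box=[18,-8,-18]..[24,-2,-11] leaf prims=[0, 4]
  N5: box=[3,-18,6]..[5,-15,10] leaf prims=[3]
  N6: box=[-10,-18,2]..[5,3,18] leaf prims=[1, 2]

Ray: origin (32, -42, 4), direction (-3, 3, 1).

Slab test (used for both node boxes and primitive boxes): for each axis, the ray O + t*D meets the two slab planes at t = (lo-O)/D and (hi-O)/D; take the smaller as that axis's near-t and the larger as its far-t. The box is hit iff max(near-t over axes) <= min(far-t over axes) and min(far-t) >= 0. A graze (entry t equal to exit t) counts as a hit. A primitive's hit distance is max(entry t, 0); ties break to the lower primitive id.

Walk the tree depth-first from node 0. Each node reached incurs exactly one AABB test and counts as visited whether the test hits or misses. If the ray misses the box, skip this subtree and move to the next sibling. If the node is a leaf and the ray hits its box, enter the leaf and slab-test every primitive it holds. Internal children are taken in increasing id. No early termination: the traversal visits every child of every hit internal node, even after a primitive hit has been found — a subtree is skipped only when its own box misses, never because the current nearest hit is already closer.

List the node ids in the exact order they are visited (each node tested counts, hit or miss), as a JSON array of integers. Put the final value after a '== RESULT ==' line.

Traverse from the root:
N0 x:[8/3,14] y:[8,15] z:[-23,14] -> hit [8,14], descend [2, 3]
  N2 x:[9,14] y:[8,15] z:[-2,14] -> hit [9,14], descend [5, 6]
    N5 x:[9,29/3] y:[8,9] z:[2,6] -> miss, prune
    N6 x:[9,14] y:[8,15] z:[-2,14] -> hit [9,14] leaf, test {P1@t=41/3, P2(miss)}
  N3 x:[8/3,22/3] y:[34/3,44/3] z:[-23,-15] -> miss, prune

5 AABB tests over nodes [0, 2, 5, 6, 3]; 1 leaf entered; closest P1.

== RESULT ==
[0, 2, 5, 6, 3]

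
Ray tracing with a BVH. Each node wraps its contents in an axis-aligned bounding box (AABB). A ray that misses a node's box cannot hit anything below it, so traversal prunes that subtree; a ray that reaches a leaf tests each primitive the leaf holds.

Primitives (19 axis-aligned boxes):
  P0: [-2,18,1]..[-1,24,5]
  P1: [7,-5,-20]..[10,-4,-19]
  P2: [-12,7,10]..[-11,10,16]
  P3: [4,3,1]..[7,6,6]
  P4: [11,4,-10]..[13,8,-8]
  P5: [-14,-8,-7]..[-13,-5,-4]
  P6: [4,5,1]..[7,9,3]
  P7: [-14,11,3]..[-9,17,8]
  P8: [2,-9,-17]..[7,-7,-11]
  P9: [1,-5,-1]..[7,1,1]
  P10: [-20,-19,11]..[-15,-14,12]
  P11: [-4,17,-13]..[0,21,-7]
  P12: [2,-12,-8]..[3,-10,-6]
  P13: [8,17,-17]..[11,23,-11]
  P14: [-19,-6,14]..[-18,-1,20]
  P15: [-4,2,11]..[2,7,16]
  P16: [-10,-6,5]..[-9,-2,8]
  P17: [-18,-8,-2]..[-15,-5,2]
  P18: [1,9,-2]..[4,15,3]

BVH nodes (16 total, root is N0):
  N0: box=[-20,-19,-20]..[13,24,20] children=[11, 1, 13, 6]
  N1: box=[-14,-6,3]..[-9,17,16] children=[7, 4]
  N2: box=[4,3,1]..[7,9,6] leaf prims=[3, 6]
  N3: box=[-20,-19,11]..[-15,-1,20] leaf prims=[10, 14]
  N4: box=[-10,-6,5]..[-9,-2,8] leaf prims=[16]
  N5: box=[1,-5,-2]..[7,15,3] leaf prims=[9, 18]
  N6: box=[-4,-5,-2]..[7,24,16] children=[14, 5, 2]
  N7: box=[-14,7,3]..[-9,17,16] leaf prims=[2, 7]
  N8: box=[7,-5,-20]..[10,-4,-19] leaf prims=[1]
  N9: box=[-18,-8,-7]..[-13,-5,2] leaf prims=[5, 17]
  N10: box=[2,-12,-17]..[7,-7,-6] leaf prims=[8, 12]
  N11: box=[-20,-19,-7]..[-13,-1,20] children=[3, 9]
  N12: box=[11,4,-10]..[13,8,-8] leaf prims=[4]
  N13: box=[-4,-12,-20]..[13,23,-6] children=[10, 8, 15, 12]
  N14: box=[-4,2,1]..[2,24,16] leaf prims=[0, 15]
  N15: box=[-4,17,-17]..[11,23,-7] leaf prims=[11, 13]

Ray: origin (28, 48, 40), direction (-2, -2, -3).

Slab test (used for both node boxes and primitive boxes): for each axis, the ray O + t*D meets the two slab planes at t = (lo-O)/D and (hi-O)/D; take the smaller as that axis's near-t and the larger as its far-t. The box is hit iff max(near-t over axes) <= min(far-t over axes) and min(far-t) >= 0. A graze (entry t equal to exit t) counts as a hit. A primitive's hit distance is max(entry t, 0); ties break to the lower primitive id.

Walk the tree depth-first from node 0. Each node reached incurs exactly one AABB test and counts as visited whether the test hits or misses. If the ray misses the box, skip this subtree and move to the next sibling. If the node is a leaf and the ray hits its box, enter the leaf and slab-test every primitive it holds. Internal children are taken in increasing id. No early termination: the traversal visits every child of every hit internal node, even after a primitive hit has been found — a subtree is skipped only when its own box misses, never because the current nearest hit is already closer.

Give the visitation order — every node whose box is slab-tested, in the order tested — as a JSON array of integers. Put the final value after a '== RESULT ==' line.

Trace the traversal:
N0 x:[15/2,24] y:[12,67/2] z:[20/3,20] -> hit [12,20], descend [1, 6, 11, 13]
  N1 x:[37/2,21] y:[31/2,27] z:[8,37/3] -> miss, prune
  N6 x:[21/2,16] y:[12,53/2] z:[8,14] -> hit [12,14], descend [2, 5, 14]
    N2 x:[21/2,12] y:[39/2,45/2] z:[34/3,13] -> miss, prune
    N5 x:[21/2,27/2] y:[33/2,53/2] z:[37/3,14] -> miss, prune
    N14 x:[13,16] y:[12,23] z:[8,13] -> hit [13,13] leaf, test {P0(miss), P15(miss)}
  N11 x:[41/2,24] y:[49/2,67/2] z:[20/3,47/3] -> miss, prune
  N13 x:[15/2,16] y:[25/2,30] z:[46/3,20] -> hit [46/3,16], descend [8, 10, 12, 15]
    N8 x:[9,21/2] y:[26,53/2] z:[59/3,20] -> miss, prune
    N10 x:[21/2,13] y:[55/2,30] z:[46/3,19] -> miss, prune
    N12 x:[15/2,17/2] y:[20,22] z:[16,50/3] -> miss, prune
    N15 x:[17/2,16] y:[25/2,31/2] z:[47/3,19] -> miss, prune

12 AABB tests over nodes [0, 1, 6, 2, 5, 14, 11, 13, 8, 10, 12, 15]; 1 leaf entered; closest miss.

== RESULT ==
[0, 1, 6, 2, 5, 14, 11, 13, 8, 10, 12, 15]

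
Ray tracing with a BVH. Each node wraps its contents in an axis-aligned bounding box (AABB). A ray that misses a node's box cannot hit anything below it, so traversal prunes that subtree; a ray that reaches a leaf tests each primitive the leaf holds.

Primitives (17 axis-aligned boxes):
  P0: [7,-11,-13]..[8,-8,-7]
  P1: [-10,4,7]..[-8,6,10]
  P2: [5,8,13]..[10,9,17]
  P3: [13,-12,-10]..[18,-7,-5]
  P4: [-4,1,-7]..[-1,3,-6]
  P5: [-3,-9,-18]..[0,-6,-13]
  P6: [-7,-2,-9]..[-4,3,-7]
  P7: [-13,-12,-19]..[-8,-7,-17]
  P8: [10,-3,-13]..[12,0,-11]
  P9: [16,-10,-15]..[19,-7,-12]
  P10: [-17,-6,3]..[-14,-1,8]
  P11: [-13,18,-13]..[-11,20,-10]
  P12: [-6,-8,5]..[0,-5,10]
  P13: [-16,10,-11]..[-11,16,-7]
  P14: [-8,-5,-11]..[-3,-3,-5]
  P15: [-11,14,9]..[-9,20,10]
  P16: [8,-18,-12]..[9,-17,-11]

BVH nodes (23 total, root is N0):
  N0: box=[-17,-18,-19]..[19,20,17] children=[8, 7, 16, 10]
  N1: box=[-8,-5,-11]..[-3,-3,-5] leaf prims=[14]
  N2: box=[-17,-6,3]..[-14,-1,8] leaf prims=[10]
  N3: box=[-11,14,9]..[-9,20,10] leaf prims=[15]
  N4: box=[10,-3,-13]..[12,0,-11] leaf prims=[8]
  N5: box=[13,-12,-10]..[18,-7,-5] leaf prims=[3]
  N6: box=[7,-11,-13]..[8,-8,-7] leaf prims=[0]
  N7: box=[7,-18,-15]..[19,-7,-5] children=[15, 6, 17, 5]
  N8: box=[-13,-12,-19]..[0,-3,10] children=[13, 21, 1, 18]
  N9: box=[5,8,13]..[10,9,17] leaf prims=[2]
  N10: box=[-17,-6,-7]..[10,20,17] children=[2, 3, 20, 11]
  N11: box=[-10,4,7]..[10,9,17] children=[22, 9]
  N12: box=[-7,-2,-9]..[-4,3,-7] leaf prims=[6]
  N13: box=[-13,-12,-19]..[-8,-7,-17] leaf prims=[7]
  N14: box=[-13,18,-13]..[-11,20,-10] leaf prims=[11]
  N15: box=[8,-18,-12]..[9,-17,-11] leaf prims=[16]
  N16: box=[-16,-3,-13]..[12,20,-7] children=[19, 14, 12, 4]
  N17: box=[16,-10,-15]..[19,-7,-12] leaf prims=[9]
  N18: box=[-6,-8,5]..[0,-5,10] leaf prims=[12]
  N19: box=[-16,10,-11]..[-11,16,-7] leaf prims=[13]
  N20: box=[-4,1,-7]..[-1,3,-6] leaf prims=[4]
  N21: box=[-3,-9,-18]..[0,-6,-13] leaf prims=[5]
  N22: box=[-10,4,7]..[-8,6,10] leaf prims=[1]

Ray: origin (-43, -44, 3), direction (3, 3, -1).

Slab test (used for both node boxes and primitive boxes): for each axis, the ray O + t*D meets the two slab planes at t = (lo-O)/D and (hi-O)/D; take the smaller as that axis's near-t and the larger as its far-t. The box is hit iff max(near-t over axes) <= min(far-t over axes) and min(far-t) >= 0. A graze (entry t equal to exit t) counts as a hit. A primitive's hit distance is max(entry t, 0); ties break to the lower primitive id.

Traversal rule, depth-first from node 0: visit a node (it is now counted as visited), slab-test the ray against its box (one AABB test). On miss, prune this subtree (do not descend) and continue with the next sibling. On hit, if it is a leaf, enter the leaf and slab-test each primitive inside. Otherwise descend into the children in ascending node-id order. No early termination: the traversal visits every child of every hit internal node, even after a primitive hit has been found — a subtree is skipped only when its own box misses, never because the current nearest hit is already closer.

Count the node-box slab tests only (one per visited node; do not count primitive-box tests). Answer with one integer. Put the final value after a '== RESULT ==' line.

Traverse from the root:
N0 x:[26/3,62/3] y:[26/3,64/3] z:[-14,22] -> hit [26/3,62/3], descend [7, 8, 10, 16]
  N7 x:[50/3,62/3] y:[26/3,37/3] z:[8,18] -> miss, prune
  N8 x:[10,43/3] y:[32/3,41/3] z:[-7,22] -> hit [32/3,41/3], descend [1, 13, 18, 21]
    N1 x:[35/3,40/3] y:[13,41/3] z:[8,14] -> hit [13,40/3] leaf, test {P14@t=13}
    N13 x:[10,35/3] y:[32/3,37/3] z:[20,22] -> miss, prune
    N18 x:[37/3,43/3] y:[12,13] z:[-7,-2] -> miss, prune
    N21 x:[40/3,43/3] y:[35/3,38/3] z:[16,21] -> miss, prune
  N10 x:[26/3,53/3] y:[38/3,64/3] z:[-14,10] -> miss, prune
  N16 x:[9,55/3] y:[41/3,64/3] z:[10,16] -> hit [41/3,16], descend [4, 12, 14, 19]
    N4 x:[53/3,55/3] y:[41/3,44/3] z:[14,16] -> miss, prune
    N12 x:[12,13] y:[14,47/3] z:[10,12] -> miss, prune
    N14 x:[10,32/3] y:[62/3,64/3] z:[13,16] -> miss, prune
    N19 x:[9,32/3] y:[18,20] z:[10,14] -> miss, prune

order=[0, 7, 8, 1, 13, 18, 21, 10, 16, 4, 12, 14, 19]  |boxes|=13  |leaves|=1  hit=P14

== RESULT ==
13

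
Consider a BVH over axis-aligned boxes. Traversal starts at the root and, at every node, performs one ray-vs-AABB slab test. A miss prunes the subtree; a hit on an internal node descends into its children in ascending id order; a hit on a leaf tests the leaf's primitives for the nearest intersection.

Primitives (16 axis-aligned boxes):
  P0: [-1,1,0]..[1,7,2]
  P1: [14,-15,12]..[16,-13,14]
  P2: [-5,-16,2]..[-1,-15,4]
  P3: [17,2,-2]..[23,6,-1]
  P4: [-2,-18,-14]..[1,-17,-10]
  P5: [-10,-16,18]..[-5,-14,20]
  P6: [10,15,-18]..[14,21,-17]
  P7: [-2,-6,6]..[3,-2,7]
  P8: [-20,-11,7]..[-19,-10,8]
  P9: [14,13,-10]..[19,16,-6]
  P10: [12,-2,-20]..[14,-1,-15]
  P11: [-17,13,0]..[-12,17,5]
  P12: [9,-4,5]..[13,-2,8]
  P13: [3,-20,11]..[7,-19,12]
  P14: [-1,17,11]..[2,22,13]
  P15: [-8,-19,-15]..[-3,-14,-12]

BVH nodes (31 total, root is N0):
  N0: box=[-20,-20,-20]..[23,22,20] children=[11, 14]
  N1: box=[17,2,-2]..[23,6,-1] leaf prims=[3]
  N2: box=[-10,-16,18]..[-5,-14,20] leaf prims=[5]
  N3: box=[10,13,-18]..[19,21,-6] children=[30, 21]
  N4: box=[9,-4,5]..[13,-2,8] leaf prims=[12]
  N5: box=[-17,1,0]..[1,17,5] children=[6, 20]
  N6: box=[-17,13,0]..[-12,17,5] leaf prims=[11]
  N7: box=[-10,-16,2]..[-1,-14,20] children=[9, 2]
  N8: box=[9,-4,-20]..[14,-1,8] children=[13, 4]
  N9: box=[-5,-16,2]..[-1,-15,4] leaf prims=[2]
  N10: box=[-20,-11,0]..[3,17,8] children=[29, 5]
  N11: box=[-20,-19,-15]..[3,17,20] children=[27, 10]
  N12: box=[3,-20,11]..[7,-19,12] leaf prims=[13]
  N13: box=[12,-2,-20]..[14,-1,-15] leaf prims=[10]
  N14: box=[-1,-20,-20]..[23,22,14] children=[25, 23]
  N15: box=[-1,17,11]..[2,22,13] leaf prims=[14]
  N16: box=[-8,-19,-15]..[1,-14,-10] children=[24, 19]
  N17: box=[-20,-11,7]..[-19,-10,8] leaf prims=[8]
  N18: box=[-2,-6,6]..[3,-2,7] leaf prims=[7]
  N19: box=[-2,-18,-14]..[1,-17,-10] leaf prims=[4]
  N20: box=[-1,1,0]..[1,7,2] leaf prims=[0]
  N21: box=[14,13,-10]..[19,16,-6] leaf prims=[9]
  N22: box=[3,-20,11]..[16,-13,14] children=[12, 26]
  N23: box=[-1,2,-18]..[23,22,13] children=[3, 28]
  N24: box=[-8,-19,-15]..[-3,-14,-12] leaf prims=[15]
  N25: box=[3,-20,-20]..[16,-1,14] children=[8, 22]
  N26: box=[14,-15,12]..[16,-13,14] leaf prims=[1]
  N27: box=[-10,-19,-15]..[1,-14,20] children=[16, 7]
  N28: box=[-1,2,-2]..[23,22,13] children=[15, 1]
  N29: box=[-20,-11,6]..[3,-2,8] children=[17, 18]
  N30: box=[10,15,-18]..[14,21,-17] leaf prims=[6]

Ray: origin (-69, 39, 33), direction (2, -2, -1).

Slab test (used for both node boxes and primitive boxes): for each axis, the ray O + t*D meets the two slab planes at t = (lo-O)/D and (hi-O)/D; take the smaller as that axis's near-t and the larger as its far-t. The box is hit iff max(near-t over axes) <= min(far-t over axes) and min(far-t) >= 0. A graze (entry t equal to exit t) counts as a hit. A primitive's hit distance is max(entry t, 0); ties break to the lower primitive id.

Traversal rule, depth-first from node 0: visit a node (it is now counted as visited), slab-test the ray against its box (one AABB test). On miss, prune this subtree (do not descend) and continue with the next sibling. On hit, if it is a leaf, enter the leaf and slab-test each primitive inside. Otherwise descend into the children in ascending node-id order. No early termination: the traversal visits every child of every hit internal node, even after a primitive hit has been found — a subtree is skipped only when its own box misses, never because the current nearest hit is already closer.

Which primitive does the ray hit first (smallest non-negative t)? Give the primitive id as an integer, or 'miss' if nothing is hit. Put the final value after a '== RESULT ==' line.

Traverse from the root:
N0 x:[49/2,46] y:[17/2,59/2] z:[13,53] -> hit [49/2,59/2], descend [11, 14]
  N11 x:[49/2,36] y:[11,29] z:[13,48] -> hit [49/2,29], descend [10, 27]
    N10 x:[49/2,36] y:[11,25] z:[25,33] -> hit [25,25], descend [5, 29]
      N5 x:[26,35] y:[11,19] z:[28,33] -> miss, prune
      N29 x:[49/2,36] y:[41/2,25] z:[25,27] -> hit [25,25], descend [17, 18]
        N17 x:[49/2,25] y:[49/2,25] z:[25,26] -> hit [25,25] leaf, test {P8@t=25}
        N18 x:[67/2,36] y:[41/2,45/2] z:[26,27] -> miss, prune
    N27 x:[59/2,35] y:[53/2,29] z:[13,48] -> miss, prune
  N14 x:[34,46] y:[17/2,59/2] z:[19,53] -> miss, prune

Visited [0, 11, 10, 5, 29, 17, 18, 27, 14]. Tests: 9 box, 1 leaf. Nearest: P8.

== RESULT ==
8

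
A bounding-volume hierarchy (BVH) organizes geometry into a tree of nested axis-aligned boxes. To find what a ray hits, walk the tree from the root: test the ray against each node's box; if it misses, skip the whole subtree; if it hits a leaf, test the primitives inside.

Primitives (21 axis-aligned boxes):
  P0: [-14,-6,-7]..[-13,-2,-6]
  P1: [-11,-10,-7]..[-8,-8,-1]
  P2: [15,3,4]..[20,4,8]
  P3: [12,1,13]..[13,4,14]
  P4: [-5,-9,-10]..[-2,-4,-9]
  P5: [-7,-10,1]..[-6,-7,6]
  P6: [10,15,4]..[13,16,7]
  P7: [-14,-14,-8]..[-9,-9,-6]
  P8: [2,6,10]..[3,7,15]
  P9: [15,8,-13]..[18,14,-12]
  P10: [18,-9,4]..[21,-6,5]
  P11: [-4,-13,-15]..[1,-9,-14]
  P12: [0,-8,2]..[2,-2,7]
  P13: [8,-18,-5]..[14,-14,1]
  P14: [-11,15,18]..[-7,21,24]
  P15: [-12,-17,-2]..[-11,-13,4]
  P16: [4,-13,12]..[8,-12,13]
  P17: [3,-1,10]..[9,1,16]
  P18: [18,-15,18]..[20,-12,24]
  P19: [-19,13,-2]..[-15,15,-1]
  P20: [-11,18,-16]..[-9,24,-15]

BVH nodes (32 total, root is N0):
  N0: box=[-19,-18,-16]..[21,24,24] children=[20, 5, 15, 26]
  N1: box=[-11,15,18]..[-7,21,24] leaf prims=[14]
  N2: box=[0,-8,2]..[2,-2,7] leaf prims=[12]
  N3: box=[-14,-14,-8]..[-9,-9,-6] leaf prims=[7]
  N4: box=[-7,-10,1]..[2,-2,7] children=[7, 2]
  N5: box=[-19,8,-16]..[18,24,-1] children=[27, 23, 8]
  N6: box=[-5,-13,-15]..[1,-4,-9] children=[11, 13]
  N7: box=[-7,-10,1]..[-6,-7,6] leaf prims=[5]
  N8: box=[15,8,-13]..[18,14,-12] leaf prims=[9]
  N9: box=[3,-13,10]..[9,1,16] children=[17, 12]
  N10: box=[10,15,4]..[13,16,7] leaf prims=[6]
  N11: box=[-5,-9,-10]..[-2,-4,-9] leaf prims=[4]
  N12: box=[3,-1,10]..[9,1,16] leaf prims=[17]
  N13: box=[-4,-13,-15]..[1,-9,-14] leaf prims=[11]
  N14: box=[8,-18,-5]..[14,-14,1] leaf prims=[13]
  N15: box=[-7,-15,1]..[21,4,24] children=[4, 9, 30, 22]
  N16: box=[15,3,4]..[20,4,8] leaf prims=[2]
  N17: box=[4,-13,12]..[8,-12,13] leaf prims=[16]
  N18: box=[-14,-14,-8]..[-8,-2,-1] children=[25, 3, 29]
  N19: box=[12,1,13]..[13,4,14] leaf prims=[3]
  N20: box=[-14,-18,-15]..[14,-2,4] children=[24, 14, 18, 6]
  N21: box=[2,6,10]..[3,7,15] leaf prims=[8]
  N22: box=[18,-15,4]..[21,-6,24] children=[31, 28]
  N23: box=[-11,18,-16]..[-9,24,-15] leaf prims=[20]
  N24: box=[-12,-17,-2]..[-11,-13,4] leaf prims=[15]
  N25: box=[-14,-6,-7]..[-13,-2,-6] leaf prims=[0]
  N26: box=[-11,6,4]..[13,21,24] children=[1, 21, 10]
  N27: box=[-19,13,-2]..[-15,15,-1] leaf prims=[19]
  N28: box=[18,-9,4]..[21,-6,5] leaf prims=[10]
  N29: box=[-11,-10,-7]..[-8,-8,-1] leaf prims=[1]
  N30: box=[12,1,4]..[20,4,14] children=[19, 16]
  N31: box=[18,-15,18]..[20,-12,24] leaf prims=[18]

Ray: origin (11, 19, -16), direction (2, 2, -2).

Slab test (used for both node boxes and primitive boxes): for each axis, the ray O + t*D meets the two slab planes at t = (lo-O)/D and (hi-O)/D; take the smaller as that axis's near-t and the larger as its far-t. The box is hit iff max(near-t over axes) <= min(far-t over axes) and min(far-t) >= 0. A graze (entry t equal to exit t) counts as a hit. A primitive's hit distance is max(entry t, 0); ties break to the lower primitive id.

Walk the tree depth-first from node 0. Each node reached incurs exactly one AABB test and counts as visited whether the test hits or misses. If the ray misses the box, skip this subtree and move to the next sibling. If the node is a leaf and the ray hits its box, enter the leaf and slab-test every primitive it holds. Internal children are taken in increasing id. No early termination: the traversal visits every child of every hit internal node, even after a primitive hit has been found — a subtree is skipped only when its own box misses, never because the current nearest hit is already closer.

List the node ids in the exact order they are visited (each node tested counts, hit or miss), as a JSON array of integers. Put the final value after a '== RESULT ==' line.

Trace the traversal:
N0 x:[-15,5] y:[-37/2,5/2] z:[-20,0] -> hit [-15,0], descend [5, 15, 20, 26]
  N5 x:[-15,7/2] y:[-11/2,5/2] z:[-15/2,0] -> hit [-11/2,0], descend [8, 23, 27]
    N8 x:[2,7/2] y:[-11/2,-5/2] z:[-2,-3/2] -> miss, prune
    N23 x:[-11,-10] y:[-1/2,5/2] z:[-1/2,0] -> miss, prune
    N27 x:[-15,-13] y:[-3,-2] z:[-15/2,-7] -> miss, prune
  N15 x:[-9,5] y:[-17,-15/2] z:[-20,-17/2] -> miss, prune
  N20 x:[-25/2,3/2] y:[-37/2,-21/2] z:[-10,-1/2] -> miss, prune
  N26 x:[-11,1] y:[-13/2,1] z:[-20,-10] -> miss, prune

8 AABB tests over nodes [0, 5, 8, 23, 27, 15, 20, 26]; 0 leaves entered; closest miss.

== RESULT ==
[0, 5, 8, 23, 27, 15, 20, 26]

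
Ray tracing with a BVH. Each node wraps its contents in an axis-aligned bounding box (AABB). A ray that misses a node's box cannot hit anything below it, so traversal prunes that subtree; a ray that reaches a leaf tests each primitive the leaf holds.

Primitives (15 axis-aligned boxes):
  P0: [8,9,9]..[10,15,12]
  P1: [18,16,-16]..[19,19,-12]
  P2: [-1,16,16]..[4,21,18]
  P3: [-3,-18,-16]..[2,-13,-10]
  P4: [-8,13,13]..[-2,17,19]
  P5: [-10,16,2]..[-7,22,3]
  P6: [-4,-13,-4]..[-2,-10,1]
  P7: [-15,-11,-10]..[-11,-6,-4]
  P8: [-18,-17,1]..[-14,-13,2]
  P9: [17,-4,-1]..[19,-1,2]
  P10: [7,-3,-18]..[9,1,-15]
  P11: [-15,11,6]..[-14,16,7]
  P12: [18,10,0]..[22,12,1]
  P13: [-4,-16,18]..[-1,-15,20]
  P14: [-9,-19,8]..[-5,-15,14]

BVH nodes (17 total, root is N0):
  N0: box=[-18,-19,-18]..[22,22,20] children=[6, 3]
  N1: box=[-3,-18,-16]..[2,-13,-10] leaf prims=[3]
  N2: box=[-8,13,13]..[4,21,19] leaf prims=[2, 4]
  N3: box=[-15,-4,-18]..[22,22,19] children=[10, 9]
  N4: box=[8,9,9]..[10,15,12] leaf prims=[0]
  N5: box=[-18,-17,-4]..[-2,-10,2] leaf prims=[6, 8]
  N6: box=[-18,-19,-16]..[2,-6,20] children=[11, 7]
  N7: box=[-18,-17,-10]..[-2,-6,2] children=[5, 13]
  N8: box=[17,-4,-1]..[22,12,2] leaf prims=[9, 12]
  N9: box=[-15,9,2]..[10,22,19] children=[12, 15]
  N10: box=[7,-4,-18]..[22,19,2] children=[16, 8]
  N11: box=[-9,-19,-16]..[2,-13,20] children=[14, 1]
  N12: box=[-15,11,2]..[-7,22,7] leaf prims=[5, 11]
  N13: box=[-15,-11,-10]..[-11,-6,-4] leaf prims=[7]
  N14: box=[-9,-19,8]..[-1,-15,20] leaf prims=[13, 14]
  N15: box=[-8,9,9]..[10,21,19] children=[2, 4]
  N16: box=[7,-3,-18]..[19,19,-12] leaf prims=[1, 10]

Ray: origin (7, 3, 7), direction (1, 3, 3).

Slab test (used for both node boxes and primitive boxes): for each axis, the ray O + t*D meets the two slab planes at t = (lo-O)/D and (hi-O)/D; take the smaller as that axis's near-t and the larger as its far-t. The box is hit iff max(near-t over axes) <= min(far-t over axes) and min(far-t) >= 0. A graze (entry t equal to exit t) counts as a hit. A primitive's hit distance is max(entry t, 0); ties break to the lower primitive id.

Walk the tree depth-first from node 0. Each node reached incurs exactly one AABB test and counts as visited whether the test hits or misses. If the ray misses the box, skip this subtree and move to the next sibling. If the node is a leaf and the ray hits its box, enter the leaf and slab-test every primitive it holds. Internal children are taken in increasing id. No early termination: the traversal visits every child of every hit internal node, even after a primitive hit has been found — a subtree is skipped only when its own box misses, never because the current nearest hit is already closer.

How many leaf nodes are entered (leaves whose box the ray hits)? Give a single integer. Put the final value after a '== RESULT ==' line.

Traverse from the root:
N0 x:[-25,15] y:[-22/3,19/3] z:[-25/3,13/3] -> hit [-22/3,13/3], descend [3, 6]
  N3 x:[-22,15] y:[-7/3,19/3] z:[-25/3,4] -> hit [-7/3,4], descend [9, 10]
    N9 x:[-22,3] y:[2,19/3] z:[-5/3,4] -> hit [2,3], descend [12, 15]
      N12 x:[-22,-14] y:[8/3,19/3] z:[-5/3,0] -> miss, prune
      N15 x:[-15,3] y:[2,6] z:[2/3,4] -> hit [2,3], descend [2, 4]
        N2 x:[-15,-3] y:[10/3,6] z:[2,4] -> miss, prune
        N4 x:[1,3] y:[2,4] z:[2/3,5/3] -> miss, prune
    N10 x:[0,15] y:[-7/3,16/3] z:[-25/3,-5/3] -> miss, prune
  N6 x:[-25,-5] y:[-22/3,-3] z:[-23/3,13/3] -> miss, prune

Summary -> nodes [0, 3, 9, 12, 15, 2, 4, 10, 6]; box-tests=9; leaf-entries=0; first=miss

== RESULT ==
0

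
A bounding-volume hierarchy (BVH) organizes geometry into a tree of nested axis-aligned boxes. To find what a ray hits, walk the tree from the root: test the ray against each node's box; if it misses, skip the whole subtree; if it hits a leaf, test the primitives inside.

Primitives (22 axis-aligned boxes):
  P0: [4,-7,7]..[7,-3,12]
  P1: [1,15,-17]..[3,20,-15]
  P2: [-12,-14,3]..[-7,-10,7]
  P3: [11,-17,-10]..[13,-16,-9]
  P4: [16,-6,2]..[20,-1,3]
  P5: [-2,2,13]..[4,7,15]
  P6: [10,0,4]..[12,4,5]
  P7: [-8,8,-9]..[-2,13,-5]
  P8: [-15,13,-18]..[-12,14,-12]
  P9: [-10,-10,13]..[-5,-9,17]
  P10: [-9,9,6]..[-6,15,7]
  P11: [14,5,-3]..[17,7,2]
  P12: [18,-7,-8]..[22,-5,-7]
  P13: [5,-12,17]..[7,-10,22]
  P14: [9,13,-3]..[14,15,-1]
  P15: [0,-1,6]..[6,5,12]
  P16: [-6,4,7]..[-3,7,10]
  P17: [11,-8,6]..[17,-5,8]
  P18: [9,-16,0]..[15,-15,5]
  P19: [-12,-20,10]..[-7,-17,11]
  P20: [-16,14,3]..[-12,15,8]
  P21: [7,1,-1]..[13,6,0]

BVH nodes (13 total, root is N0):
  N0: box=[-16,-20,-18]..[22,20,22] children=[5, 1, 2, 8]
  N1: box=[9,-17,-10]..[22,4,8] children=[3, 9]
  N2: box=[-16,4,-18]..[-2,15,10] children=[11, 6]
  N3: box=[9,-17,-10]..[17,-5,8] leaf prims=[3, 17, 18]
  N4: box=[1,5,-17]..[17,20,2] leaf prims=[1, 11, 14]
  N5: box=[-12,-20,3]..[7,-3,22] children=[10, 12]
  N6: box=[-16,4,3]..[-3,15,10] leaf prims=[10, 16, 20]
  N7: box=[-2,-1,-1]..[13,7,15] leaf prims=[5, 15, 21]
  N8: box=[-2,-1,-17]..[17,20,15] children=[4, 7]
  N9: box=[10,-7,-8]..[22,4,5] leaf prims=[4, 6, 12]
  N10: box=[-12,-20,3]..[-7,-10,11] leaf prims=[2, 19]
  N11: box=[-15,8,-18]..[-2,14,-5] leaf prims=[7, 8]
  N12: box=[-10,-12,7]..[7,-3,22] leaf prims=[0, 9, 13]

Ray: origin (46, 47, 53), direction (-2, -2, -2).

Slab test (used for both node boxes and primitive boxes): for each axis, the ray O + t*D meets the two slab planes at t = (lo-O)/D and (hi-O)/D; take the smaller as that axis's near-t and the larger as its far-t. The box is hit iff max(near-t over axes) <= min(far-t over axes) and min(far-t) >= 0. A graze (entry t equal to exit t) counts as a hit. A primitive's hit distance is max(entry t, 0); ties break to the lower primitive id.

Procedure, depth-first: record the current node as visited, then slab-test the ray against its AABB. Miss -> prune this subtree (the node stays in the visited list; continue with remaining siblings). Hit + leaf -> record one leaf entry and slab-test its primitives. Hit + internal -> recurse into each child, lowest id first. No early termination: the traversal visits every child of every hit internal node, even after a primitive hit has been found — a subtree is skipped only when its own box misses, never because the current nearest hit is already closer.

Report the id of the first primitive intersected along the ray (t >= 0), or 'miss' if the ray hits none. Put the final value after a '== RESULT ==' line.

Trace the traversal:
N0 x:[12,31] y:[27/2,67/2] z:[31/2,71/2] -> hit [31/2,31], descend [1, 2, 5, 8]
  N1 x:[12,37/2] y:[43/2,32] z:[45/2,63/2] -> miss, prune
  N2 x:[24,31] y:[16,43/2] z:[43/2,71/2] -> miss, prune
  N5 x:[39/2,29] y:[25,67/2] z:[31/2,25] -> hit [25,25], descend [10, 12]
    N10 x:[53/2,29] y:[57/2,67/2] z:[21,25] -> miss, prune
    N12 x:[39/2,28] y:[25,59/2] z:[31/2,23] -> miss, prune
  N8 x:[29/2,24] y:[27/2,24] z:[19,35] -> hit [19,24], descend [4, 7]
    N4 x:[29/2,45/2] y:[27/2,21] z:[51/2,35] -> miss, prune
    N7 x:[33/2,24] y:[20,24] z:[19,27] -> hit [20,24] leaf, test {P5(miss), P15@t=21, P21(miss)}

Summary -> nodes [0, 1, 2, 5, 10, 12, 8, 4, 7]; box-tests=9; leaf-entries=1; first=P15

== RESULT ==
15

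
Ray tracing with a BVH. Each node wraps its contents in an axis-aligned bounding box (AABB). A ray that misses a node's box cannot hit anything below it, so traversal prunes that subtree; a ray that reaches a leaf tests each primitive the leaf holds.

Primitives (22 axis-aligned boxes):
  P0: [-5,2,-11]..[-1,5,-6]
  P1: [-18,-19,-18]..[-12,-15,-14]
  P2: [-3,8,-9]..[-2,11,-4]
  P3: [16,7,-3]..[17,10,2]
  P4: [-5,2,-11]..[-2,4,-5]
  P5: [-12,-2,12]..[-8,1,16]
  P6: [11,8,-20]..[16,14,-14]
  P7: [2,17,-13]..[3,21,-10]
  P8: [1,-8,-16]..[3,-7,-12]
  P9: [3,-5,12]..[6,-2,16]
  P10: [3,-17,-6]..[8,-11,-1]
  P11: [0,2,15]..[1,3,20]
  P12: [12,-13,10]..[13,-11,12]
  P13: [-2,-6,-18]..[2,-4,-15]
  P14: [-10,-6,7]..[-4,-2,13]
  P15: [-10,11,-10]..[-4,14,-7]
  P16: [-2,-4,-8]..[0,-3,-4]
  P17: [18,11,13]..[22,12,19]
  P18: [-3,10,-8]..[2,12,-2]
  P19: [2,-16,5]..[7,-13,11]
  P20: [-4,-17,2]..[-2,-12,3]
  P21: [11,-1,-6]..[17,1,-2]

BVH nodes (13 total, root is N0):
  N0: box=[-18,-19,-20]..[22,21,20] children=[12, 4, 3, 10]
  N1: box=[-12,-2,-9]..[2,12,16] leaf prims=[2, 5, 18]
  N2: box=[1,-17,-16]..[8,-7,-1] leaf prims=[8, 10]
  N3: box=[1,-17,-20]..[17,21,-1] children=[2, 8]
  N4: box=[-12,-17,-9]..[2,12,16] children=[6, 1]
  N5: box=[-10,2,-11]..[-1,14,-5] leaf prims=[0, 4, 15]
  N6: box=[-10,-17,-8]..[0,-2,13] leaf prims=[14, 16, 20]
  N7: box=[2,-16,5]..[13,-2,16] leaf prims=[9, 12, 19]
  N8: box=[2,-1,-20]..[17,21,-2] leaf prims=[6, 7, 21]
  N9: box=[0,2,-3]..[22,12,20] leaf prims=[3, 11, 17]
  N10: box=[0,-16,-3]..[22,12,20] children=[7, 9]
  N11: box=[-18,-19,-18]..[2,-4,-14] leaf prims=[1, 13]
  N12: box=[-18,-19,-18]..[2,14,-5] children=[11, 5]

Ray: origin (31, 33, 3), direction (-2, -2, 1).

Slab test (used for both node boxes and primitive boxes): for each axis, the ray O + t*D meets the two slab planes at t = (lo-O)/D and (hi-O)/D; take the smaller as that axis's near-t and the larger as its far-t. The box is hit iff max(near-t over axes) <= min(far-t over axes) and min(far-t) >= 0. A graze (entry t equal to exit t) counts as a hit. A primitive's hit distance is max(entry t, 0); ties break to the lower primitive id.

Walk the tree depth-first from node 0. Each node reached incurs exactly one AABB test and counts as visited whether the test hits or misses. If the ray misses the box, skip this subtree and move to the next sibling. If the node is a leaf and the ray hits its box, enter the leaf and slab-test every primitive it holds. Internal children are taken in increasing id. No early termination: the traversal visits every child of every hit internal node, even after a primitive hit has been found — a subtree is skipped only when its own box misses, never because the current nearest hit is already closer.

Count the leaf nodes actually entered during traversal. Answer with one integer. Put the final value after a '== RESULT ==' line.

Trace the traversal:
N0 x:[9/2,49/2] y:[6,26] z:[-23,17] -> hit [6,17], descend [3, 4, 10, 12]
  N3 x:[7,15] y:[6,25] z:[-23,-4] -> miss, prune
  N4 x:[29/2,43/2] y:[21/2,25] z:[-12,13] -> miss, prune
  N10 x:[9/2,31/2] y:[21/2,49/2] z:[-6,17] -> hit [21/2,31/2], descend [7, 9]
    N7 x:[9,29/2] y:[35/2,49/2] z:[2,13] -> miss, prune
    N9 x:[9/2,31/2] y:[21/2,31/2] z:[-6,17] -> hit [21/2,31/2] leaf, test {P3(miss), P11@t=15, P17(miss)}
  N12 x:[29/2,49/2] y:[19/2,26] z:[-21,-8] -> miss, prune

Visited [0, 3, 4, 10, 7, 9, 12]. Tests: 7 box, 1 leaf. Nearest: P11.

== RESULT ==
1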